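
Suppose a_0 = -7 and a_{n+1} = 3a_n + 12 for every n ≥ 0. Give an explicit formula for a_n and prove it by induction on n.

Claim: a_n = -3^n − 6.

Base case: a_0 = -7, and -3^0 − 6 = -1 − 6 = -7.
Assume a_k = -3^k − 6 for some k ≥ 0.
Then a_{k+1} = 3a_k + 12 = 3·(-3^k − 6) + 12 = -3^{k+1} − 18 + 12 = -3^{k+1} − 6.
This completes the inductive step, so a_n = -3^n − 6 for all n ≥ 0.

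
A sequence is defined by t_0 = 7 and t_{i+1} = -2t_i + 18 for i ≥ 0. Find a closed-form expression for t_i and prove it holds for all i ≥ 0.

Claim: t_i = (-2)^i + 6.

Base case: t_0 = 7, and (-2)^0 + 6 = 1 + 6 = 7.
Assume t_r = (-2)^r + 6 for some r ≥ 0.
Then t_{r+1} = -2t_r + 18 = -2·((-2)^r + 6) + 18 = -2·(-2)^r − 12 + 18 = (-2)^{r+1} + 6.
So the formula holds for r+1, and by induction t_i = (-2)^i + 6 for all i ≥ 0.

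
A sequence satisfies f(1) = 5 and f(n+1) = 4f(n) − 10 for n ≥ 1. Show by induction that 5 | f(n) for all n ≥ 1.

Base case: f(1) = 5 = 5·1, so 5 | f(1).
Assume 5 | f(r), so f(r) = 5t for some integer t.
Then f(r+1) = 4f(r) − 10 = 4·(5t) − 10 = 5(4t − 2), so 5 | f(r+1).
By induction, 5 | f(n) for all n ≥ 1.

5 | f(n)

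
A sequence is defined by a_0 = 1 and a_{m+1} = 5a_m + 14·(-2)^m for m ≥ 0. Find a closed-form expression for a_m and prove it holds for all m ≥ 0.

Claim: a_m = 3·5^m − 2·(-2)^m.

Base case: a_0 = 1, and 3·5^0 − 2·(-2)^0 = 3 − 2 = 1.
Assume a_k = 3·5^k − 2·(-2)^k for some k ≥ 0.
Then a_{k+1} = 5a_k + 14·(-2)^k = 5·(3·5^k − 2·(-2)^k) + 14·(-2)^k = 3·5^{k+1} − 10·(-2)^k + 14·(-2)^k = 3·5^{k+1} + 4·(-2)^k = 3·5^{k+1} − 2·(-2)^{k+1}.
This completes the inductive step, so a_m = 3·5^m − 2·(-2)^m for all m ≥ 0.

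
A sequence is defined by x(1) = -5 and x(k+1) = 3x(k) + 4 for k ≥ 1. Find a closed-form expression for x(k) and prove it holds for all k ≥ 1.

Claim: x(k) = -3^k − 2.

Base case: x(1) = -5, and -3^1 − 2 = -3 − 2 = -5.
Assume x(r) = -3^r − 2 for some r ≥ 1.
Then x(r+1) = 3x(r) + 4 = 3·(-3^r − 2) + 4 = -3^{r+1} − 6 + 4 = -3^{r+1} − 2.
This completes the inductive step, so x(k) = -3^k − 2 for all k ≥ 1.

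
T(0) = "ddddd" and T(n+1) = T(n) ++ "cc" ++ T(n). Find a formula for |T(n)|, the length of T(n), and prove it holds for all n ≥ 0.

Claim: |T(n)| = 7·2^n − 2.

Base case: |T(0)| = 5, and 7·2^0 − 2 = 5.
Assume |T(m)| = 7·2^m − 2.
Then |T(m+1)| = |T(m)| + 2 + |T(m)| = 2|T(m)| + 2 = 2(7·2^m − 2) + 2 = 7·2^{m+1} − 4 + 2 = 7·2^{m+1} − 2.
So the formula holds for m+1, and by induction |T(n)| = 7·2^n − 2 for all n ≥ 0.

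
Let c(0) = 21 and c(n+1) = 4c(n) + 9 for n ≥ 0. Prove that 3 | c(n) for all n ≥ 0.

Base case: c(0) = 21 = 3·7, so 3 | c(0).
Assume 3 | c(m), so c(m) = 3t for some integer t.
Then c(m+1) = 4c(m) + 9 = 4·(3t) + 9 = 3(4t + 3), so 3 | c(m+1).
So the property holds for m+1, and by induction 3 | c(n) for all n ≥ 0.

3 | c(n)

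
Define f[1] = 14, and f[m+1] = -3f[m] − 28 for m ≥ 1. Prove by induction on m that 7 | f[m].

Base case: f[1] = 14 = 7·2, so 7 | f[1].
Assume 7 | f[j], so f[j] = 7t for some integer t.
Then f[j+1] = -3f[j] − 28 = -3·(7t) − 28 = 7(-3t − 4), so 7 | f[j+1].
This completes the inductive step, so 7 | f[m] for all m ≥ 1.

7 | f[m]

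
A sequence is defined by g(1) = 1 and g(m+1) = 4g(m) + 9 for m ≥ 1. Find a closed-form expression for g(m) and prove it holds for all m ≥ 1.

Claim: g(m) = 4^m − 3.

Base case: g(1) = 1, and 4^1 − 3 = 4 − 3 = 1.
Assume g(j) = 4^j − 3 for some j ≥ 1.
Then g(j+1) = 4g(j) + 9 = 4·(4^j − 3) + 9 = 4^{j+1} − 12 + 9 = 4^{j+1} − 3.
Hence g(m) = 4^m − 3 for every m ≥ 1, by induction.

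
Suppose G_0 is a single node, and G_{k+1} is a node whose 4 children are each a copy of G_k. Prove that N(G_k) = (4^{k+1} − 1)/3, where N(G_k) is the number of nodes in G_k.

Base case: N(G_0) = 1, and (4^{0+1} − 1)/3 = 1.
Assume N(G_r) = (4^{r+1} − 1)/3.
Then N(G_{r+1}) = 1 + 4N(G_r) = 1 + 4·(4^{r+1} − 1)/3 = 1 + (4^{r+2} − 4)/3 = (3 + 4^{r+2} − 4)/3 = (4^{r+2} − 1)/3.
By induction, N(G_k) = (4^{k+1} − 1)/3 for all k ≥ 0.

N(G_k) = (4^{k+1} − 1)/3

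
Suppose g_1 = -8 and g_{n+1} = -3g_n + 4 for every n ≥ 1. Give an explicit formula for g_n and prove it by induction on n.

Claim: g_n = 3·(-3)^n + 1.

Base case: g_1 = -8, and 3·(-3)^1 + 1 = -9 + 1 = -8.
Assume g_k = 3·(-3)^k + 1 for some k ≥ 1.
Then g_{k+1} = -3g_k + 4 = -3·(3·(-3)^k + 1) + 4 = -9·(-3)^k − 3 + 4 = 3·(-3)^{k+1} + 1.
This completes the inductive step, so g_n = 3·(-3)^n + 1 for all n ≥ 1.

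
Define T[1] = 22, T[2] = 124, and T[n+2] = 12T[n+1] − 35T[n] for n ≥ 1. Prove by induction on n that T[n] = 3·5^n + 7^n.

Base cases: T[1] = 22 and 3·5^1 + 7^1 = 22; T[2] = 124 and 3·5^2 + 7^2 = 124.
Assume T[j] = 3·5^j + 7^j for all 1 ≤ j ≤ k, where k ≥ 2.
Then T[k+1] = 12T[k] − 35T[k−1] = 12·(3·5^k + 7^k) − 35·(3·5^{k−1} + 7^{k−1}) = 3·(12·5 − 35)5^{k−1} + (12·7 − 35)7^{k−1} = 75·5^{k−1} + 49·7^{k−1} = 3·5^{k+1} + 7^{k+1}.
Hence T[n] = 3·5^n + 7^n for every n ≥ 1, by strong induction.

T[n] = 3·5^n + 7^n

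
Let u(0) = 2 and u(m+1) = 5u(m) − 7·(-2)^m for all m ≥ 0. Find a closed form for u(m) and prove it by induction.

Claim: u(m) = 5^m + (-2)^m.

Base case: u(0) = 2, and 5^0 + (-2)^0 = 1 + 1 = 2.
Assume u(j) = 5^j + (-2)^j for some j ≥ 0.
Then u(j+1) = 5u(j) − 7·(-2)^j = 5·(5^j + (-2)^j) − 7·(-2)^j = 5^{j+1} + 5·(-2)^j − 7·(-2)^j = 5^{j+1} − 2·(-2)^j = 5^{j+1} + (-2)^{j+1}.
By induction, u(m) = 5^m + (-2)^m for all m ≥ 0.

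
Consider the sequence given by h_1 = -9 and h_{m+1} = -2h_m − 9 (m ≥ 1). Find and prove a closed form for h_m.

Claim: h_m = 3·(-2)^m − 3.

Base case: h_1 = -9, and 3·(-2)^1 − 3 = -6 − 3 = -9.
Assume h_k = 3·(-2)^k − 3 for some k ≥ 1.
Then h_{k+1} = -2h_k − 9 = -2·(3·(-2)^k − 3) − 9 = -6·(-2)^k + 6 − 9 = 3·(-2)^{k+1} − 3.
Hence h_m = 3·(-2)^m − 3 for every m ≥ 1, by induction.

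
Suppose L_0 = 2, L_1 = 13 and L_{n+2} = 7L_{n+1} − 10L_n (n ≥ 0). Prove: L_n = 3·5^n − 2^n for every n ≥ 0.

Base cases: L_0 = 2 and 3·5^0 − 2^0 = 2; L_1 = 13 and 3·5^1 − 2^1 = 13.
Assume L_j = 3·5^j − 2^j for all 0 ≤ j ≤ k, where k ≥ 1.
Then L_{k+1} = 7L_k − 10L_{k−1} = 7·(3·5^k − 2^k) − 10·(3·5^{k−1} − 2^{k−1}) = 3·(7·5 − 10)5^{k−1} − (7·2 − 10)2^{k−1} = 75·5^{k−1} − 4·2^{k−1} = 3·5^{k+1} − 2^{k+1}.
Hence L_n = 3·5^n − 2^n for every n ≥ 0, by strong induction.

L_n = 3·5^n − 2^n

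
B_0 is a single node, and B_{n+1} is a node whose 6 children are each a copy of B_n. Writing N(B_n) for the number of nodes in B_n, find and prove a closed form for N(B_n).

Claim: N(B_n) = (6^{n+1} − 1)/5.

Base case: N(B_0) = 1, and (6^{0+1} − 1)/5 = 1.
Assume N(B_m) = (6^{m+1} − 1)/5.
Then N(B_{m+1}) = 1 + 6N(B_m) = 1 + 6·(6^{m+1} − 1)/5 = 1 + (6^{m+2} − 6)/5 = (5 + 6^{m+2} − 6)/5 = (6^{m+2} − 1)/5.
So the formula holds for m+1, and by induction N(B_n) = (6^{n+1} − 1)/5 for all n ≥ 0.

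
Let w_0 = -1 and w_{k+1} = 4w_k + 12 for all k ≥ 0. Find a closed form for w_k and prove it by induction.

Claim: w_k = 3·4^k − 4.

Base case: w_0 = -1, and 3·4^0 − 4 = 3 − 4 = -1.
Assume w_r = 3·4^r − 4 for some r ≥ 0.
Then w_{r+1} = 4w_r + 12 = 4·(3·4^r − 4) + 12 = 12·4^r − 16 + 12 = 3·4^{r+1} − 4.
This completes the inductive step, so w_k = 3·4^k − 4 for all k ≥ 0.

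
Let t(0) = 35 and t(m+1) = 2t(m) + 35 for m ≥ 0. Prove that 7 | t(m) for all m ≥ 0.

Base case: t(0) = 35 = 7·5, so 7 | t(0).
Assume 7 | t(j), so t(j) = 7s for some integer s.
Then t(j+1) = 2t(j) + 35 = 2·(7s) + 35 = 7(2s + 5), so 7 | t(j+1).
By induction, 7 | t(m) for all m ≥ 0.

7 | t(m)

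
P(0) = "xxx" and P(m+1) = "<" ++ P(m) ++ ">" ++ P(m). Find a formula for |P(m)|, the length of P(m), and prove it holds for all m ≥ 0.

Claim: |P(m)| = 5·2^m − 2.

Base case: |P(0)| = 3, and 5·2^0 − 2 = 3.
Assume |P(r)| = 5·2^r − 2.
Then |P(r+1)| = 1 + |P(r)| + 1 + |P(r)| = 2|P(r)| + 2 = 2(5·2^r − 2) + 2 = 5·2^{r+1} − 4 + 2 = 5·2^{r+1} − 2.
So the formula holds for r+1, and by induction |P(m)| = 5·2^m − 2 for all m ≥ 0.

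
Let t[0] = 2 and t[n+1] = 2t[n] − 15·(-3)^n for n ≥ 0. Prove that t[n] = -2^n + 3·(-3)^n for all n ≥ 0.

Base case: t[0] = 2, and -2^0 + 3·(-3)^0 = -1 + 3 = 2.
Assume t[j] = -2^j + 3·(-3)^j for some j ≥ 0.
Then t[j+1] = 2t[j] − 15·(-3)^j = 2·(-2^j + 3·(-3)^j) − 15·(-3)^j = -2^{j+1} + 6·(-3)^j − 15·(-3)^j = -2^{j+1} − 9·(-3)^j = -2^{j+1} + 3·(-3)^{j+1}.
Hence t[n] = -2^n + 3·(-3)^n for every n ≥ 0, by induction.

t[n] = -2^n + 3·(-3)^n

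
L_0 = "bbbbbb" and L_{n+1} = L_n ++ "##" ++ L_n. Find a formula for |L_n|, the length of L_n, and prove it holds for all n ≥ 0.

Claim: |L_n| = 2^{n+3} − 2.

Base case: |L_0| = 6, and 2^{0+3} − 2 = 6.
Assume |L_j| = 2^{j+3} − 2.
Then |L_{j+1}| = |L_j| + 2 + |L_j| = 2|L_j| + 2 = 2(2^{j+3} − 2) + 2 = 2^{j+1+3} − 4 + 2 = 2^{j+1+3} − 2.
So the formula holds for j+1, and by induction |L_n| = 2^{n+3} − 2 for all n ≥ 0.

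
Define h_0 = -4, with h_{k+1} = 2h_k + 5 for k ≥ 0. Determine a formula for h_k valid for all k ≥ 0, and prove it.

Claim: h_k = 2^k − 5.

Base case: h_0 = -4, and 2^0 − 5 = 1 − 5 = -4.
Assume h_m = 2^m − 5 for some m ≥ 0.
Then h_{m+1} = 2h_m + 5 = 2·(2^m − 5) + 5 = 2^{m+1} − 10 + 5 = 2^{m+1} − 5.
By induction, h_k = 2^k − 5 for all k ≥ 0.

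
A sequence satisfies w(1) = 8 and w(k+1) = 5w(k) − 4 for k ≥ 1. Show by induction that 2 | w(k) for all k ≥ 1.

Base case: w(1) = 8 = 2·4, so 2 | w(1).
Assume 2 | w(m), so w(m) = 2t for some integer t.
Then w(m+1) = 5w(m) − 4 = 5·(2t) − 4 = 2(5t − 2), so 2 | w(m+1).
By induction, 2 | w(k) for all k ≥ 1.

2 | w(k)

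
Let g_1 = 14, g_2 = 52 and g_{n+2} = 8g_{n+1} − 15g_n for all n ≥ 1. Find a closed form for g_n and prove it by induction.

Claim: g_n = 3·3^n + 5^n.

Base cases: g_1 = 14 and 3·3^1 + 5^1 = 14; g_2 = 52 and 3·3^2 + 5^2 = 52.
Assume g_j = 3·3^j + 5^j for all 1 ≤ j ≤ m, where m ≥ 2.
Then g_{m+1} = 8g_m − 15g_{m−1} = 8·(3·3^m + 5^m) − 15·(3·3^{m−1} + 5^{m−1}) = 3·(8·3 − 15)3^{m−1} + (8·5 − 15)5^{m−1} = 27·3^{m−1} + 25·5^{m−1} = 3·3^{m+1} + 5^{m+1}.
By strong induction, g_n = 3·3^n + 5^n for all n ≥ 1.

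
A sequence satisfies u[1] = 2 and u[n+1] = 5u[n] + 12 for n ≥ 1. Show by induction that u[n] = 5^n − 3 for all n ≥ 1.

Base case: u[1] = 2, and 5^1 − 3 = 5 − 3 = 2.
Assume u[r] = 5^r − 3 for some r ≥ 1.
Then u[r+1] = 5u[r] + 12 = 5·(5^r − 3) + 12 = 5^{r+1} − 15 + 12 = 5^{r+1} − 3.
This completes the inductive step, so u[n] = 5^n − 3 for all n ≥ 1.

u[n] = 5^n − 3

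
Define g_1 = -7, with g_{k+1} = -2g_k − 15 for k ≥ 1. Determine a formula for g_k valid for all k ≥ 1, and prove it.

Claim: g_k = (-2)^k − 5.

Base case: g_1 = -7, and (-2)^1 − 5 = -2 − 5 = -7.
Assume g_m = (-2)^m − 5 for some m ≥ 1.
Then g_{m+1} = -2g_m − 15 = -2·((-2)^m − 5) − 15 = -2·(-2)^m + 10 − 15 = (-2)^{m+1} − 5.
Hence g_k = (-2)^k − 5 for every k ≥ 1, by induction.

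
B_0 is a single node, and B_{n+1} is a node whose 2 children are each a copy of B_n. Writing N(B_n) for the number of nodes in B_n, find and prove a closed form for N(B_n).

Claim: N(B_n) = 2^{n+1} − 1.

Base case: N(B_0) = 1, and 2^{0+1} − 1 = 1.
Assume N(B_r) = 2^{r+1} − 1.
Then N(B_{r+1}) = 1 + 2N(B_r) = 1 + 2(2^{r+1} − 1) = 2^{r+2} − 2 + 1 = 2^{r+2} − 1.
This completes the inductive step, so N(B_n) = 2^{n+1} − 1 for all n ≥ 0.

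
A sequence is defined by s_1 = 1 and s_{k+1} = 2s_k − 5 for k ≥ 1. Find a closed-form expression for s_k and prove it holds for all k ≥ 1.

Claim: s_k = -2^{k+1} + 5.

Base case: s_1 = 1, and -2^{1+1} + 5 = -4 + 5 = 1.
Assume s_j = -2^{j+1} + 5 for some j ≥ 1.
Then s_{j+1} = 2s_j − 5 = 2·(-2^{j+1} + 5) − 5 = -2^{j+2} + 10 − 5 = -2^{j+2} + 5.
By induction, s_k = -2^{k+1} + 5 for all k ≥ 1.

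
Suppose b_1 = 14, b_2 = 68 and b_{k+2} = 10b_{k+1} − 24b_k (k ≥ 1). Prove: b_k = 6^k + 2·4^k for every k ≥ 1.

Base cases: b_1 = 14 and 6^1 + 2·4^1 = 14; b_2 = 68 and 6^2 + 2·4^2 = 68.
Assume b_j = 6^j + 2·4^j for all 1 ≤ j ≤ r, where r ≥ 2.
Then b_{r+1} = 10b_r − 24b_{r−1} = 10·(6^r + 2·4^r) − 24·(6^{r−1} + 2·4^{r−1}) = (10·6 − 24)6^{r−1} + 2·(10·4 − 24)4^{r−1} = 36·6^{r−1} + 32·4^{r−1} = 6^{r+1} + 2·4^{r+1}.
So the formula holds for r+1, and by strong induction b_k = 6^k + 2·4^k for all k ≥ 1.

b_k = 6^k + 2·4^k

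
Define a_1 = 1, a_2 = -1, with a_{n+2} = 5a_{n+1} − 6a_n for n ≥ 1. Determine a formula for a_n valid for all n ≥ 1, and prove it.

Claim: a_n = -3^n + 2·2^n.

Base cases: a_1 = 1 and -3^1 + 2·2^1 = 1; a_2 = -1 and -3^2 + 2·2^2 = -1.
Assume a_j = -3^j + 2·2^j for all 1 ≤ j ≤ k, where k ≥ 2.
Then a_{k+1} = 5a_k − 6a_{k−1} = 5·(-3^k + 2·2^k) − 6·(-3^{k−1} + 2·2^{k−1}) = -(5·3 − 6)3^{k−1} + 2·(5·2 − 6)2^{k−1} = -9·3^{k−1} + 8·2^{k−1} = -3^{k+1} + 2·2^{k+1}.
So the formula holds for k+1, and by strong induction a_n = -3^n + 2·2^n for all n ≥ 1.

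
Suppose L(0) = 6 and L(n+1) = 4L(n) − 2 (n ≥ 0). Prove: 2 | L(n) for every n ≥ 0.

Base case: L(0) = 6 = 2·3, so 2 | L(0).
Assume 2 | L(r), so L(r) = 2t for some integer t.
Then L(r+1) = 4L(r) − 2 = 4·(2t) − 2 = 2(4t − 1), so 2 | L(r+1).
By induction, 2 | L(n) for all n ≥ 0.

2 | L(n)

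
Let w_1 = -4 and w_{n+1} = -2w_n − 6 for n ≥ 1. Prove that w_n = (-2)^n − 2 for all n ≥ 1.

Base case: w_1 = -4, and (-2)^1 − 2 = -2 − 2 = -4.
Assume w_j = (-2)^j − 2 for some j ≥ 1.
Then w_{j+1} = -2w_j − 6 = -2·((-2)^j − 2) − 6 = -2·(-2)^j + 4 − 6 = (-2)^{j+1} − 2.
By induction, w_n = (-2)^n − 2 for all n ≥ 1.

w_n = (-2)^n − 2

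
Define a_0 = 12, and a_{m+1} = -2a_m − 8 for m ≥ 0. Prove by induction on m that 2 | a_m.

Base case: a_0 = 12 = 2·6, so 2 | a_0.
Assume 2 | a_r, so a_r = 2t for some integer t.
Then a_{r+1} = -2a_r − 8 = -2·(2t) − 8 = 2(-2t − 4), so 2 | a_{r+1}.
This completes the inductive step, so 2 | a_m for all m ≥ 0.

2 | a_m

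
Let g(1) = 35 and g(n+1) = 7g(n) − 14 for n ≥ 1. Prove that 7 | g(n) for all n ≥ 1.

Base case: g(1) = 35 = 7·5, so 7 | g(1).
Assume 7 | g(r), so g(r) = 7t for some integer t.
Then g(r+1) = 7g(r) − 14 = 7·(7t) − 14 = 7(7t − 2), so 7 | g(r+1).
Hence 7 | g(n) for every n ≥ 1, by induction.

7 | g(n)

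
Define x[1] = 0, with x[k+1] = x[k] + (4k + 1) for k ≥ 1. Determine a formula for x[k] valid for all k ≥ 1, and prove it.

Claim: x[k] = 2k^2 − k − 1.

Base case: x[1] = 0, and 2·1^2 − 1 − 1 = 0.
Assume x[m] = 2m^2 − m − 1.
Then x[m+1] = x[m] + (4m + 1) = (2m^2 − m − 1) + (4m + 1) = 2m^2 + 3m,
and 2·(m+1)^2 − (m+1) − 1 = 2m^2 + 3m.
By induction, x[k] = 2k^2 − k − 1 for all k ≥ 1.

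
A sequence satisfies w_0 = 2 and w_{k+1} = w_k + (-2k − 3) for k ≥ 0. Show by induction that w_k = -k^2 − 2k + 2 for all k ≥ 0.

Base case: w_0 = 2, and -0^2 − 2·0 + 2 = 2.
Assume w_r = -r^2 − 2r + 2.
Then w_{r+1} = w_r + (-2r − 3) = (-r^2 − 2r + 2) + (-2r − 3) = -r^2 − 4r − 1,
and -(r+1)^2 − 2·(r+1) + 2 = -r^2 − 4r − 1.
Hence w_k = -k^2 − 2k + 2 for every k ≥ 0, by induction.

w_k = -k^2 − 2k + 2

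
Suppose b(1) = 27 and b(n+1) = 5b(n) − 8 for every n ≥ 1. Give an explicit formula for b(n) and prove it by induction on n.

Claim: b(n) = 5^{n+1} + 2.

Base case: b(1) = 27, and 5^{1+1} + 2 = 25 + 2 = 27.
Assume b(m) = 5^{m+1} + 2 for some m ≥ 1.
Then b(m+1) = 5b(m) − 8 = 5·(5^{m+1} + 2) − 8 = 5^{m+2} + 10 − 8 = 5^{m+2} + 2.
This completes the inductive step, so b(n) = 5^{n+1} + 2 for all n ≥ 1.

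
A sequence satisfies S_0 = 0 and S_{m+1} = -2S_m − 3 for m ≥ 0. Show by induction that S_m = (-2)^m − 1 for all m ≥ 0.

Base case: S_0 = 0, and (-2)^0 − 1 = 1 − 1 = 0.
Assume S_k = (-2)^k − 1 for some k ≥ 0.
Then S_{k+1} = -2S_k − 3 = -2·((-2)^k − 1) − 3 = -2·(-2)^k + 2 − 3 = (-2)^{k+1} − 1.
This completes the inductive step, so S_m = (-2)^m − 1 for all m ≥ 0.

S_m = (-2)^m − 1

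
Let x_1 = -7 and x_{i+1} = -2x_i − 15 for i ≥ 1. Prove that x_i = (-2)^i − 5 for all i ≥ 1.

Base case: x_1 = -7, and (-2)^1 − 5 = -2 − 5 = -7.
Assume x_j = (-2)^j − 5 for some j ≥ 1.
Then x_{j+1} = -2x_j − 15 = -2·((-2)^j − 5) − 15 = -2·(-2)^j + 10 − 15 = (-2)^{j+1} − 5.
So the formula holds for j+1, and by induction x_i = (-2)^i − 5 for all i ≥ 1.

x_i = (-2)^i − 5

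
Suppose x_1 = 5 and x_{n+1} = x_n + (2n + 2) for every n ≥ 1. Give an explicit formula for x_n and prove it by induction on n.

Claim: x_n = n^2 + n + 3.

Base case: x_1 = 5, and 1^2 + 1 + 3 = 5.
Assume x_m = m^2 + m + 3.
Then x_{m+1} = x_m + (2m + 2) = (m^2 + m + 3) + (2m + 2) = m^2 + 3m + 5,
and (m+1)^2 + (m+1) + 3 = m^2 + 3m + 5.
Hence x_n = n^2 + n + 3 for every n ≥ 1, by induction.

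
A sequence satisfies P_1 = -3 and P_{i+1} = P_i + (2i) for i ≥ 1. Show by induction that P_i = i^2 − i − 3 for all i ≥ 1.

Base case: P_1 = -3, and 1^2 − 1 − 3 = -3.
Assume P_j = j^2 − j − 3.
Then P_{j+1} = P_j + (2j) = (j^2 − j − 3) + (2j) = j^2 + j − 3,
and (j+1)^2 − (j+1) − 3 = j^2 + j − 3.
By induction, P_i = i^2 − i − 3 for all i ≥ 1.

P_i = i^2 − i − 3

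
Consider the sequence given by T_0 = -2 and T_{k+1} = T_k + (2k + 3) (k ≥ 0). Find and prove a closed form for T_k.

Claim: T_k = k^2 + 2k − 2.

Base case: T_0 = -2, and 0^2 + 2·0 − 2 = -2.
Assume T_m = m^2 + 2m − 2.
Then T_{m+1} = T_m + (2m + 3) = (m^2 + 2m − 2) + (2m + 3) = m^2 + 4m + 1,
and (m+1)^2 + 2·(m+1) − 2 = m^2 + 4m + 1.
This completes the inductive step, so T_k = k^2 + 2k − 2 for all k ≥ 0.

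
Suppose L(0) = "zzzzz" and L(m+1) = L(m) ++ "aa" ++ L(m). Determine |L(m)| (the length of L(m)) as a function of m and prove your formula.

Claim: |L(m)| = 7·2^m − 2.

Base case: |L(0)| = 5, and 7·2^0 − 2 = 5.
Assume |L(j)| = 7·2^j − 2.
Then |L(j+1)| = |L(j)| + 2 + |L(j)| = 2|L(j)| + 2 = 2(7·2^j − 2) + 2 = 7·2^{j+1} − 4 + 2 = 7·2^{j+1} − 2.
So the formula holds for j+1, and by induction |L(m)| = 7·2^m − 2 for all m ≥ 0.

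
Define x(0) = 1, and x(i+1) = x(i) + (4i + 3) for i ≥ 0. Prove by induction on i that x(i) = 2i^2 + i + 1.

Base case: x(0) = 1, and 2·0^2 + 0 + 1 = 1.
Assume x(k) = 2k^2 + k + 1.
Then x(k+1) = x(k) + (4k + 3) = (2k^2 + k + 1) + (4k + 3) = 2k^2 + 5k + 4,
and 2·(k+1)^2 + (k+1) + 1 = 2k^2 + 5k + 4.
By induction, x(i) = 2i^2 + i + 1 for all i ≥ 0.

x(i) = 2i^2 + i + 1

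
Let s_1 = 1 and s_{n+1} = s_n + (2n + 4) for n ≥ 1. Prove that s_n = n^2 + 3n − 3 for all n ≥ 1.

Base case: s_1 = 1, and 1^2 + 3·1 − 3 = 1.
Assume s_r = r^2 + 3r − 3.
Then s_{r+1} = s_r + (2r + 4) = (r^2 + 3r − 3) + (2r + 4) = r^2 + 5r + 1,
and (r+1)^2 + 3·(r+1) − 3 = r^2 + 5r + 1.
This completes the inductive step, so s_n = n^2 + 3n − 3 for all n ≥ 1.

s_n = n^2 + 3n − 3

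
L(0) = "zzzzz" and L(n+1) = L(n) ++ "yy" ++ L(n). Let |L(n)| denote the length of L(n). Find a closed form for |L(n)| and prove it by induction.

Claim: |L(n)| = 7·2^n − 2.

Base case: |L(0)| = 5, and 7·2^0 − 2 = 5.
Assume |L(j)| = 7·2^j − 2.
Then |L(j+1)| = |L(j)| + 2 + |L(j)| = 2|L(j)| + 2 = 2(7·2^j − 2) + 2 = 7·2^{j+1} − 4 + 2 = 7·2^{j+1} − 2.
By induction, |L(n)| = 7·2^n − 2 for all n ≥ 0.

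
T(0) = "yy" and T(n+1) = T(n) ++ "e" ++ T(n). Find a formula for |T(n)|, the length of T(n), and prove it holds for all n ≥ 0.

Claim: |T(n)| = 3·2^n − 1.

Base case: |T(0)| = 2, and 3·2^0 − 1 = 2.
Assume |T(j)| = 3·2^j − 1.
Then |T(j+1)| = |T(j)| + 1 + |T(j)| = 2|T(j)| + 1 = 2(3·2^j − 1) + 1 = 3·2^{j+1} − 2 + 1 = 3·2^{j+1} − 1.
So the formula holds for j+1, and by induction |T(n)| = 3·2^n − 1 for all n ≥ 0.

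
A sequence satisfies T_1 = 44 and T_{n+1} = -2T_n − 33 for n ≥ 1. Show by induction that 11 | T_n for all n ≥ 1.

Base case: T_1 = 44 = 11·4, so 11 | T_1.
Assume 11 | T_m, so T_m = 11t for some integer t.
Then T_{m+1} = -2T_m − 33 = -2·(11t) − 33 = 11(-2t − 3), so 11 | T_{m+1}.
Hence 11 | T_n for every n ≥ 1, by induction.

11 | T_n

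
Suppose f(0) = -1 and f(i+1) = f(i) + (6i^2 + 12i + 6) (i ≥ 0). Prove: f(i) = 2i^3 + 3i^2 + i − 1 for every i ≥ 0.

Base case: f(0) = -1, and 2·0^3 + 3·0^2 + 0 − 1 = -1.
Assume f(m) = 2m^3 + 3m^2 + m − 1.
Then f(m+1) = f(m) + (6m^2 + 12m + 6) = (2m^3 + 3m^2 + m − 1) + (6m^2 + 12m + 6) = 2m^3 + 9m^2 + 13m + 5,
and 2·(m+1)^3 + 3·(m+1)^2 + (m+1) − 1 = 2m^3 + 9m^2 + 13m + 5.
Hence f(i) = 2i^3 + 3i^2 + i − 1 for every i ≥ 0, by induction.

f(i) = 2i^3 + 3i^2 + i − 1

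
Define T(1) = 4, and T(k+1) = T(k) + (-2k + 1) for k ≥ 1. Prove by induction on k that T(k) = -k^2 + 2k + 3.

Base case: T(1) = 4, and -1^2 + 2·1 + 3 = 4.
Assume T(r) = -r^2 + 2r + 3.
Then T(r+1) = T(r) + (-2r + 1) = (-r^2 + 2r + 3) + (-2r + 1) = -r^2 + 4,
and -(r+1)^2 + 2·(r+1) + 3 = -r^2 + 4.
By induction, T(k) = -k^2 + 2k + 3 for all k ≥ 1.

T(k) = -k^2 + 2k + 3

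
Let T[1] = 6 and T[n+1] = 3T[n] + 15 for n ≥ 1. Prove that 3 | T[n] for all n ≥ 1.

Base case: T[1] = 6 = 3·2, so 3 | T[1].
Assume 3 | T[r], so T[r] = 3t for some integer t.
Then T[r+1] = 3T[r] + 15 = 3·(3t) + 15 = 3(3t + 5), so 3 | T[r+1].
This completes the inductive step, so 3 | T[n] for all n ≥ 1.

3 | T[n]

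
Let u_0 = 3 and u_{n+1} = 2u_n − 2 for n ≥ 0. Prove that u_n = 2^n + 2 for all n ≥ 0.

Base case: u_0 = 3, and 2^0 + 2 = 1 + 2 = 3.
Assume u_m = 2^m + 2 for some m ≥ 0.
Then u_{m+1} = 2u_m − 2 = 2·(2^m + 2) − 2 = 2^{m+1} + 4 − 2 = 2^{m+1} + 2.
By induction, u_n = 2^n + 2 for all n ≥ 0.

u_n = 2^n + 2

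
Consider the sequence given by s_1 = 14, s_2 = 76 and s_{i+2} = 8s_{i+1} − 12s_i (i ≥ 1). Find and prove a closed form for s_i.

Claim: s_i = 2·6^i + 2^i.

Base cases: s_1 = 14 and 2·6^1 + 2^1 = 14; s_2 = 76 and 2·6^2 + 2^2 = 76.
Assume s_t = 2·6^t + 2^t for all 1 ≤ t ≤ j, where j ≥ 2.
Then s_{j+1} = 8s_j − 12s_{j−1} = 8·(2·6^j + 2^j) − 12·(2·6^{j−1} + 2^{j−1}) = 2·(8·6 − 12)6^{j−1} + (8·2 − 12)2^{j−1} = 72·6^{j−1} + 4·2^{j−1} = 2·6^{j+1} + 2^{j+1}.
Hence s_i = 2·6^i + 2^i for every i ≥ 1, by strong induction.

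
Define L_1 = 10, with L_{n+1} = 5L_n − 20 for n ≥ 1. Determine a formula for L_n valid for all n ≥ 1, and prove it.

Claim: L_n = 5^n + 5.

Base case: L_1 = 10, and 5^1 + 5 = 5 + 5 = 10.
Assume L_k = 5^k + 5 for some k ≥ 1.
Then L_{k+1} = 5L_k − 20 = 5·(5^k + 5) − 20 = 5^{k+1} + 25 − 20 = 5^{k+1} + 5.
Hence L_n = 5^n + 5 for every n ≥ 1, by induction.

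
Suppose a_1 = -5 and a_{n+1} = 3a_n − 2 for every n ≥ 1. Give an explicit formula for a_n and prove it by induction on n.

Claim: a_n = -2·3^n + 1.

Base case: a_1 = -5, and -2·3^1 + 1 = -6 + 1 = -5.
Assume a_r = -2·3^r + 1 for some r ≥ 1.
Then a_{r+1} = 3a_r − 2 = 3·(-2·3^r + 1) − 2 = -6·3^r + 3 − 2 = -2·3^{r+1} + 1.
So the formula holds for r+1, and by induction a_n = -2·3^n + 1 for all n ≥ 1.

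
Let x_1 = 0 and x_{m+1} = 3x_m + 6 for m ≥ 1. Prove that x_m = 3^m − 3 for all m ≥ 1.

Base case: x_1 = 0, and 3^1 − 3 = 3 − 3 = 0.
Assume x_j = 3^j − 3 for some j ≥ 1.
Then x_{j+1} = 3x_j + 6 = 3·(3^j − 3) + 6 = 3^{j+1} − 9 + 6 = 3^{j+1} − 3.
Hence x_m = 3^m − 3 for every m ≥ 1, by induction.

x_m = 3^m − 3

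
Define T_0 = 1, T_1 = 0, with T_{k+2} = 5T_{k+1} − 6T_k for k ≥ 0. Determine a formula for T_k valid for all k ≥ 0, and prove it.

Claim: T_k = 3·2^k − 2·3^k.

Base cases: T_0 = 1 and 3·2^0 − 2·3^0 = 1; T_1 = 0 and 3·2^1 − 2·3^1 = 0.
Assume T_i = 3·2^i − 2·3^i for all 0 ≤ i ≤ j, where j ≥ 1.
Then T_{j+1} = 5T_j − 6T_{j−1} = 5·(3·2^j − 2·3^j) − 6·(3·2^{j−1} − 2·3^{j−1}) = 3·(5·2 − 6)2^{j−1} − 2·(5·3 − 6)3^{j−1} = 12·2^{j−1} − 18·3^{j−1} = 3·2^{j+1} − 2·3^{j+1}.
Hence T_k = 3·2^k − 2·3^k for every k ≥ 0, by strong induction.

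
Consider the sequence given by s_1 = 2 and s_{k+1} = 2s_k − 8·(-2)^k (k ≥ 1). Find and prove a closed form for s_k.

Claim: s_k = 3·2^k + 2·(-2)^k.

Base case: s_1 = 2, and 3·2^1 + 2·(-2)^1 = 6 − 4 = 2.
Assume s_m = 3·2^m + 2·(-2)^m for some m ≥ 1.
Then s_{m+1} = 2s_m − 8·(-2)^m = 2·(3·2^m + 2·(-2)^m) − 8·(-2)^m = 3·2^{m+1} + 4·(-2)^m − 8·(-2)^m = 3·2^{m+1} − 4·(-2)^m = 3·2^{m+1} + 2·(-2)^{m+1}.
Hence s_k = 3·2^k + 2·(-2)^k for every k ≥ 1, by induction.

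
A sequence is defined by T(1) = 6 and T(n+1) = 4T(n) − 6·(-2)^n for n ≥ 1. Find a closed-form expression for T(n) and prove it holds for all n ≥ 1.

Claim: T(n) = 2·4^n + (-2)^n.

Base case: T(1) = 6, and 2·4^1 + (-2)^1 = 8 − 2 = 6.
Assume T(k) = 2·4^k + (-2)^k for some k ≥ 1.
Then T(k+1) = 4T(k) − 6·(-2)^k = 4·(2·4^k + (-2)^k) − 6·(-2)^k = 2·4^{k+1} + 4·(-2)^k − 6·(-2)^k = 2·4^{k+1} − 2·(-2)^k = 2·4^{k+1} + (-2)^{k+1}.
So the formula holds for k+1, and by induction T(n) = 2·4^n + (-2)^n for all n ≥ 1.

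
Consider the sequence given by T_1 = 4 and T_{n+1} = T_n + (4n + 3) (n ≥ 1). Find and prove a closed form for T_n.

Claim: T_n = 2n^2 + n + 1.

Base case: T_1 = 4, and 2·1^2 + 1 + 1 = 4.
Assume T_m = 2m^2 + m + 1.
Then T_{m+1} = T_m + (4m + 3) = (2m^2 + m + 1) + (4m + 3) = 2m^2 + 5m + 4,
and 2·(m+1)^2 + (m+1) + 1 = 2m^2 + 5m + 4.
By induction, T_n = 2n^2 + n + 1 for all n ≥ 1.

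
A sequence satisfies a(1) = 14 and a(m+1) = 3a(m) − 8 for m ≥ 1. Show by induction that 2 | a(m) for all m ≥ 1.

Base case: a(1) = 14 = 2·7, so 2 | a(1).
Assume 2 | a(j), so a(j) = 2t for some integer t.
Then a(j+1) = 3a(j) − 8 = 3·(2t) − 8 = 2(3t − 4), so 2 | a(j+1).
Hence 2 | a(m) for every m ≥ 1, by induction.

2 | a(m)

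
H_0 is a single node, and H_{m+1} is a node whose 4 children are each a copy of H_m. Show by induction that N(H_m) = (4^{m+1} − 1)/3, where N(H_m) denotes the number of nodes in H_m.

Base case: N(H_0) = 1, and (4^{0+1} − 1)/3 = 1.
Assume N(H_j) = (4^{j+1} − 1)/3.
Then N(H_{j+1}) = 1 + 4N(H_j) = 1 + 4·(4^{j+1} − 1)/3 = 1 + (4^{j+2} − 4)/3 = (3 + 4^{j+2} − 4)/3 = (4^{j+2} − 1)/3.
So the formula holds for j+1, and by induction N(H_m) = (4^{m+1} − 1)/3 for all m ≥ 0.

N(H_m) = (4^{m+1} − 1)/3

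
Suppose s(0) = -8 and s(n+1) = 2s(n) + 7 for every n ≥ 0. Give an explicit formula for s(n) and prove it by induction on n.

Claim: s(n) = -2^n − 7.

Base case: s(0) = -8, and -2^0 − 7 = -1 − 7 = -8.
Assume s(k) = -2^k − 7 for some k ≥ 0.
Then s(k+1) = 2s(k) + 7 = 2·(-2^k − 7) + 7 = -2^{k+1} − 14 + 7 = -2^{k+1} − 7.
This completes the inductive step, so s(n) = -2^n − 7 for all n ≥ 0.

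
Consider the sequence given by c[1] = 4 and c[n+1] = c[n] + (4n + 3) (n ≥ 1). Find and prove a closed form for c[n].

Claim: c[n] = 2n^2 + n + 1.

Base case: c[1] = 4, and 2·1^2 + 1 + 1 = 4.
Assume c[j] = 2j^2 + j + 1.
Then c[j+1] = c[j] + (4j + 3) = (2j^2 + j + 1) + (4j + 3) = 2j^2 + 5j + 4,
and 2·(j+1)^2 + (j+1) + 1 = 2j^2 + 5j + 4.
This completes the inductive step, so c[n] = 2n^2 + n + 1 for all n ≥ 1.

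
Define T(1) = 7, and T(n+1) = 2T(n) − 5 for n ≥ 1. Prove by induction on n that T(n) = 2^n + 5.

Base case: T(1) = 7, and 2^1 + 5 = 2 + 5 = 7.
Assume T(k) = 2^k + 5 for some k ≥ 1.
Then T(k+1) = 2T(k) − 5 = 2·(2^k + 5) − 5 = 2^{k+1} + 10 − 5 = 2^{k+1} + 5.
So the formula holds for k+1, and by induction T(n) = 2^n + 5 for all n ≥ 1.

T(n) = 2^n + 5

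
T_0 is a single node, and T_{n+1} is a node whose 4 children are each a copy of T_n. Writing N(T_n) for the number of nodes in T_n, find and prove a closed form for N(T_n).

Claim: N(T_n) = (4^{n+1} − 1)/3.

Base case: N(T_0) = 1, and (4^{0+1} − 1)/3 = 1.
Assume N(T_k) = (4^{k+1} − 1)/3.
Then N(T_{k+1}) = 1 + 4N(T_k) = 1 + 4·(4^{k+1} − 1)/3 = 1 + (4^{k+2} − 4)/3 = (3 + 4^{k+2} − 4)/3 = (4^{k+2} − 1)/3.
By induction, N(T_n) = (4^{n+1} − 1)/3 for all n ≥ 0.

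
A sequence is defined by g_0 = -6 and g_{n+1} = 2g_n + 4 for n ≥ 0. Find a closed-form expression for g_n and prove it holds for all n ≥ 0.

Claim: g_n = -2^{n+1} − 4.

Base case: g_0 = -6, and -2^{0+1} − 4 = -2 − 4 = -6.
Assume g_r = -2^{r+1} − 4 for some r ≥ 0.
Then g_{r+1} = 2g_r + 4 = 2·(-2^{r+1} − 4) + 4 = -2^{r+2} − 8 + 4 = -2^{r+2} − 4.
This completes the inductive step, so g_n = -2^{n+1} − 4 for all n ≥ 0.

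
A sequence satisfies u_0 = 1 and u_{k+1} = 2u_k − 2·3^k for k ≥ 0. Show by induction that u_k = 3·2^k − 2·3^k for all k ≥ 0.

Base case: u_0 = 1, and 3·2^0 − 2·3^0 = 3 − 2 = 1.
Assume u_r = 3·2^r − 2·3^r for some r ≥ 0.
Then u_{r+1} = 2u_r − 2·3^r = 2·(3·2^r − 2·3^r) − 2·3^r = 3·2^{r+1} − 4·3^r − 2·3^r = 3·2^{r+1} − 6·3^r = 3·2^{r+1} − 2·3^{r+1}.
This completes the inductive step, so u_k = 3·2^k − 2·3^k for all k ≥ 0.

u_k = 3·2^k − 2·3^k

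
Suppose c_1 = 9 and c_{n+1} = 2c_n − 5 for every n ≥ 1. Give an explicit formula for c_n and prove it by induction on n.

Claim: c_n = 2^{n+1} + 5.

Base case: c_1 = 9, and 2^{1+1} + 5 = 4 + 5 = 9.
Assume c_m = 2^{m+1} + 5 for some m ≥ 1.
Then c_{m+1} = 2c_m − 5 = 2·(2^{m+1} + 5) − 5 = 2^{m+2} + 10 − 5 = 2^{m+2} + 5.
Hence c_n = 2^{n+1} + 5 for every n ≥ 1, by induction.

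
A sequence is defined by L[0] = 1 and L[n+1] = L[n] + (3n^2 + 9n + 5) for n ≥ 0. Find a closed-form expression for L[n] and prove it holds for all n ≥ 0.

Claim: L[n] = n^3 + 3n^2 + n + 1.

Base case: L[0] = 1, and 0^3 + 3·0^2 + 0 + 1 = 1.
Assume L[j] = j^3 + 3j^2 + j + 1.
Then L[j+1] = L[j] + (3j^2 + 9j + 5) = (j^3 + 3j^2 + j + 1) + (3j^2 + 9j + 5) = j^3 + 6j^2 + 10j + 6,
and (j+1)^3 + 3·(j+1)^2 + (j+1) + 1 = j^3 + 6j^2 + 10j + 6.
Hence L[n] = n^3 + 3n^2 + n + 1 for every n ≥ 0, by induction.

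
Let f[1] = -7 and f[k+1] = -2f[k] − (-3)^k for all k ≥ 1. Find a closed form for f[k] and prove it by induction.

Claim: f[k] = 2·(-2)^k + (-3)^k.

Base case: f[1] = -7, and 2·(-2)^1 + (-3)^1 = -4 − 3 = -7.
Assume f[j] = 2·(-2)^j + (-3)^j for some j ≥ 1.
Then f[j+1] = -2f[j] − (-3)^j = -2·(2·(-2)^j + (-3)^j) − (-3)^j = 2·(-2)^{j+1} − 2·(-3)^j − (-3)^j = 2·(-2)^{j+1} − 3·(-3)^j = 2·(-2)^{j+1} + (-3)^{j+1}.
This completes the inductive step, so f[k] = 2·(-2)^k + (-3)^k for all k ≥ 1.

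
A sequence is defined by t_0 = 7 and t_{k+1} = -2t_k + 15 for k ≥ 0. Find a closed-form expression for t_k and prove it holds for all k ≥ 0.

Claim: t_k = 2·(-2)^k + 5.

Base case: t_0 = 7, and 2·(-2)^0 + 5 = 2 + 5 = 7.
Assume t_m = 2·(-2)^m + 5 for some m ≥ 0.
Then t_{m+1} = -2t_m + 15 = -2·(2·(-2)^m + 5) + 15 = -4·(-2)^m − 10 + 15 = 2·(-2)^{m+1} + 5.
By induction, t_k = 2·(-2)^k + 5 for all k ≥ 0.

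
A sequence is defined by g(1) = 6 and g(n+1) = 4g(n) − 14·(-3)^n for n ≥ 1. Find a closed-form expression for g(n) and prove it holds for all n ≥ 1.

Claim: g(n) = 3·4^n + 2·(-3)^n.

Base case: g(1) = 6, and 3·4^1 + 2·(-3)^1 = 12 − 6 = 6.
Assume g(k) = 3·4^k + 2·(-3)^k for some k ≥ 1.
Then g(k+1) = 4g(k) − 14·(-3)^k = 4·(3·4^k + 2·(-3)^k) − 14·(-3)^k = 3·4^{k+1} + 8·(-3)^k − 14·(-3)^k = 3·4^{k+1} − 6·(-3)^k = 3·4^{k+1} + 2·(-3)^{k+1}.
By induction, g(n) = 3·4^n + 2·(-3)^n for all n ≥ 1.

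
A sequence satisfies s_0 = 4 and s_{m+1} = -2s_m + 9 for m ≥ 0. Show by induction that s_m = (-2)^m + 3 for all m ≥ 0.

Base case: s_0 = 4, and (-2)^0 + 3 = 1 + 3 = 4.
Assume s_k = (-2)^k + 3 for some k ≥ 0.
Then s_{k+1} = -2s_k + 9 = -2·((-2)^k + 3) + 9 = -2·(-2)^k − 6 + 9 = (-2)^{k+1} + 3.
Hence s_m = (-2)^m + 3 for every m ≥ 0, by induction.

s_m = (-2)^m + 3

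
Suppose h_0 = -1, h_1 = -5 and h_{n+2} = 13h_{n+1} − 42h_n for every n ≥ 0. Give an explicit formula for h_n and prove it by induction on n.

Claim: h_n = 7^n − 2·6^n.

Base cases: h_0 = -1 and 7^0 − 2·6^0 = -1; h_1 = -5 and 7^1 − 2·6^1 = -5.
Assume h_j = 7^j − 2·6^j for all 0 ≤ j ≤ k, where k ≥ 1.
Then h_{k+1} = 13h_k − 42h_{k−1} = 13·(7^k − 2·6^k) − 42·(7^{k−1} − 2·6^{k−1}) = (13·7 − 42)7^{k−1} − 2·(13·6 − 42)6^{k−1} = 49·7^{k−1} − 72·6^{k−1} = 7^{k+1} − 2·6^{k+1}.
This completes the inductive step, so h_n = 7^n − 2·6^n for all n ≥ 0.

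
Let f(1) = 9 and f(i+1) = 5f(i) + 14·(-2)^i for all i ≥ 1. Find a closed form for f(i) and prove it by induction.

Claim: f(i) = 5^i − 2·(-2)^i.

Base case: f(1) = 9, and 5^1 − 2·(-2)^1 = 5 + 4 = 9.
Assume f(j) = 5^j − 2·(-2)^j for some j ≥ 1.
Then f(j+1) = 5f(j) + 14·(-2)^j = 5·(5^j − 2·(-2)^j) + 14·(-2)^j = 5^{j+1} − 10·(-2)^j + 14·(-2)^j = 5^{j+1} + 4·(-2)^j = 5^{j+1} − 2·(-2)^{j+1}.
Hence f(i) = 5^i − 2·(-2)^i for every i ≥ 1, by induction.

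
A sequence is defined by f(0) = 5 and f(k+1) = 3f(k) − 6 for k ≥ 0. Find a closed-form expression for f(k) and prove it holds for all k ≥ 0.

Claim: f(k) = 2·3^k + 3.

Base case: f(0) = 5, and 2·3^0 + 3 = 2 + 3 = 5.
Assume f(r) = 2·3^r + 3 for some r ≥ 0.
Then f(r+1) = 3f(r) − 6 = 3·(2·3^r + 3) − 6 = 6·3^r + 9 − 6 = 2·3^{r+1} + 3.
Hence f(k) = 2·3^k + 3 for every k ≥ 0, by induction.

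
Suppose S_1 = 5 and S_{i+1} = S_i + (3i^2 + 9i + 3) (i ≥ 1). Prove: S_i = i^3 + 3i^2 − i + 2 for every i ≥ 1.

Base case: S_1 = 5, and 1^3 + 3·1^2 − 1 + 2 = 5.
Assume S_j = j^3 + 3j^2 − j + 2.
Then S_{j+1} = S_j + (3j^2 + 9j + 3) = (j^3 + 3j^2 − j + 2) + (3j^2 + 9j + 3) = j^3 + 6j^2 + 8j + 5,
and (j+1)^3 + 3·(j+1)^2 − (j+1) + 2 = j^3 + 6j^2 + 8j + 5.
By induction, S_i = i^3 + 3i^2 − i + 2 for all i ≥ 1.

S_i = i^3 + 3i^2 − i + 2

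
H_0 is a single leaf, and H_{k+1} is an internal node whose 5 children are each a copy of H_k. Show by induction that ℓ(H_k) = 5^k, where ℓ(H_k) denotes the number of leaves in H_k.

Base case: ℓ(H_0) = 1, and 5^0 = 1.
Assume ℓ(H_j) = 5^j.
Then ℓ(H_{j+1}) = 5·ℓ(H_j) = 5·5^j = 5^{j+1}.
This completes the inductive step, so ℓ(H_k) = 5^k for all k ≥ 0.

ℓ(H_k) = 5^k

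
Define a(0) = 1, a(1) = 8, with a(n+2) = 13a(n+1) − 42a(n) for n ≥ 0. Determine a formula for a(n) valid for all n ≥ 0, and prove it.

Claim: a(n) = 2·7^n − 6^n.

Base cases: a(0) = 1 and 2·7^0 − 6^0 = 1; a(1) = 8 and 2·7^1 − 6^1 = 8.
Assume a(j) = 2·7^j − 6^j for all 0 ≤ j ≤ m, where m ≥ 1.
Then a(m+1) = 13a(m) − 42a(m−1) = 13·(2·7^m − 6^m) − 42·(2·7^{m−1} − 6^{m−1}) = 2·(13·7 − 42)7^{m−1} − (13·6 − 42)6^{m−1} = 98·7^{m−1} − 36·6^{m−1} = 2·7^{m+1} − 6^{m+1}.
This completes the inductive step, so a(n) = 2·7^n − 6^n for all n ≥ 0.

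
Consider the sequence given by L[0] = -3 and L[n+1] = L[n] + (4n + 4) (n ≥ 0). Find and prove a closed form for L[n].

Claim: L[n] = 2n^2 + 2n − 3.

Base case: L[0] = -3, and 2·0^2 + 2·0 − 3 = -3.
Assume L[r] = 2r^2 + 2r − 3.
Then L[r+1] = L[r] + (4r + 4) = (2r^2 + 2r − 3) + (4r + 4) = 2r^2 + 6r + 1,
and 2·(r+1)^2 + 2·(r+1) − 3 = 2r^2 + 6r + 1.
This completes the inductive step, so L[n] = 2n^2 + 2n − 3 for all n ≥ 0.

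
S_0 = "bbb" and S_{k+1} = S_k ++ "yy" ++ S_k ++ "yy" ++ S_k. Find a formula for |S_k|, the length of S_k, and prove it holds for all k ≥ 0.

Claim: |S_k| = 5·3^k − 2.

Base case: |S_0| = 3, and 5·3^0 − 2 = 3.
Assume |S_m| = 5·3^m − 2.
Then |S_{m+1}| = 3|S_m| + 4 = 3(5·3^m − 2) + 4 = 5·3^{m+1} − 6 + 4 = 5·3^{m+1} − 2.
So the formula holds for m+1, and by induction |S_k| = 5·3^k − 2 for all k ≥ 0.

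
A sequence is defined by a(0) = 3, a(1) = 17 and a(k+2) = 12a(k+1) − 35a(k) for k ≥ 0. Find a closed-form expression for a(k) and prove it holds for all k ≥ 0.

Claim: a(k) = 7^k + 2·5^k.

Base cases: a(0) = 3 and 7^0 + 2·5^0 = 3; a(1) = 17 and 7^1 + 2·5^1 = 17.
Assume a(j) = 7^j + 2·5^j for all 0 ≤ j ≤ r, where r ≥ 1.
Then a(r+1) = 12a(r) − 35a(r−1) = 12·(7^r + 2·5^r) − 35·(7^{r−1} + 2·5^{r−1}) = (12·7 − 35)7^{r−1} + 2·(12·5 − 35)5^{r−1} = 49·7^{r−1} + 50·5^{r−1} = 7^{r+1} + 2·5^{r+1}.
Hence a(k) = 7^k + 2·5^k for every k ≥ 0, by strong induction.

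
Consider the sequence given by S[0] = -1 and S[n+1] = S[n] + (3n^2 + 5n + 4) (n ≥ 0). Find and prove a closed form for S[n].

Claim: S[n] = n^3 + n^2 + 2n − 1.

Base case: S[0] = -1, and 0^3 + 0^2 + 2·0 − 1 = -1.
Assume S[j] = j^3 + j^2 + 2j − 1.
Then S[j+1] = S[j] + (3j^2 + 5j + 4) = (j^3 + j^2 + 2j − 1) + (3j^2 + 5j + 4) = j^3 + 4j^2 + 7j + 3,
and (j+1)^3 + (j+1)^2 + 2·(j+1) − 1 = j^3 + 4j^2 + 7j + 3.
By induction, S[n] = n^3 + n^2 + 2n − 1 for all n ≥ 0.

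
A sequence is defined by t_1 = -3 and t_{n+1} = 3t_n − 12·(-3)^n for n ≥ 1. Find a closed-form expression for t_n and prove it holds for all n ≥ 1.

Claim: t_n = 3^n + 2·(-3)^n.

Base case: t_1 = -3, and 3^1 + 2·(-3)^1 = 3 − 6 = -3.
Assume t_r = 3^r + 2·(-3)^r for some r ≥ 1.
Then t_{r+1} = 3t_r − 12·(-3)^r = 3·(3^r + 2·(-3)^r) − 12·(-3)^r = 3^{r+1} + 6·(-3)^r − 12·(-3)^r = 3^{r+1} − 6·(-3)^r = 3^{r+1} + 2·(-3)^{r+1}.
Hence t_n = 3^n + 2·(-3)^n for every n ≥ 1, by induction.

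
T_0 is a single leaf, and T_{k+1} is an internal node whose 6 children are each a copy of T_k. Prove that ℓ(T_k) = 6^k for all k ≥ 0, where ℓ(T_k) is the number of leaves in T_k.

Base case: ℓ(T_0) = 1, and 6^0 = 1.
Assume ℓ(T_r) = 6^r.
Then ℓ(T_{r+1}) = 6·ℓ(T_r) = 6·6^r = 6^{r+1}.
Hence ℓ(T_k) = 6^k for every k ≥ 0, by induction.

ℓ(T_k) = 6^k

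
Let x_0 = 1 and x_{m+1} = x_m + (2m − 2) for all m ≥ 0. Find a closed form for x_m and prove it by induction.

Claim: x_m = m^2 − 3m + 1.

Base case: x_0 = 1, and 0^2 − 3·0 + 1 = 1.
Assume x_r = r^2 − 3r + 1.
Then x_{r+1} = x_r + (2r − 2) = (r^2 − 3r + 1) + (2r − 2) = r^2 − r − 1,
and (r+1)^2 − 3·(r+1) + 1 = r^2 − r − 1.
By induction, x_m = m^2 − 3m + 1 for all m ≥ 0.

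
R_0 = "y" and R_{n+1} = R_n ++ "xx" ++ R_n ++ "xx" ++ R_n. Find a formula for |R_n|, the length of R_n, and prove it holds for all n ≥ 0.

Claim: |R_n| = 3^{n+1} − 2.

Base case: |R_0| = 1, and 3^{0+1} − 2 = 1.
Assume |R_m| = 3^{m+1} − 2.
Then |R_{m+1}| = 3|R_m| + 4 = 3(3^{m+1} − 2) + 4 = 3^{m+2} − 6 + 4 = 3^{m+2} − 2.
Hence |R_n| = 3^{n+1} − 2 for every n ≥ 0, by induction.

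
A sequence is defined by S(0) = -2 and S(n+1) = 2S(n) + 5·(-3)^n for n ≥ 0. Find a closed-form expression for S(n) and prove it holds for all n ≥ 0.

Claim: S(n) = -2^n − (-3)^n.

Base case: S(0) = -2, and -2^0 − (-3)^0 = -1 − 1 = -2.
Assume S(m) = -2^m − (-3)^m for some m ≥ 0.
Then S(m+1) = 2S(m) + 5·(-3)^m = 2·(-2^m − (-3)^m) + 5·(-3)^m = -2^{m+1} − 2·(-3)^m + 5·(-3)^m = -2^{m+1} + 3·(-3)^m = -2^{m+1} − (-3)^{m+1}.
By induction, S(n) = -2^n − (-3)^n for all n ≥ 0.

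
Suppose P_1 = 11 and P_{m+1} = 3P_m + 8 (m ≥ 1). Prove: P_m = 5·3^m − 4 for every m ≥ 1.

Base case: P_1 = 11, and 5·3^1 − 4 = 15 − 4 = 11.
Assume P_r = 5·3^r − 4 for some r ≥ 1.
Then P_{r+1} = 3P_r + 8 = 3·(5·3^r − 4) + 8 = 15·3^r − 12 + 8 = 5·3^{r+1} − 4.
Hence P_m = 5·3^m − 4 for every m ≥ 1, by induction.

P_m = 5·3^m − 4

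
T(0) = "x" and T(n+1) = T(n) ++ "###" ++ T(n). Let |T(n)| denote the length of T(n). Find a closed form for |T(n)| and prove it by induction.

Claim: |T(n)| = 2^{n+2} − 3.

Base case: |T(0)| = 1, and 2^{0+2} − 3 = 1.
Assume |T(r)| = 2^{r+2} − 3.
Then |T(r+1)| = |T(r)| + 3 + |T(r)| = 2|T(r)| + 3 = 2(2^{r+2} − 3) + 3 = 2^{r+3} − 6 + 3 = 2^{r+3} − 3.
So the formula holds for r+1, and by induction |T(n)| = 2^{n+2} − 3 for all n ≥ 0.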